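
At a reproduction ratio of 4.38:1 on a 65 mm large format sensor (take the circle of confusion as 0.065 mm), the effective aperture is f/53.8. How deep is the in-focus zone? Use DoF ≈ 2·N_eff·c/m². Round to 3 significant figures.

0.365 mm

At magnification m, DoF ≈ 2·N_eff·c/m² = 2 × 53.8 × 0.065 / 4.38² = 6.994 / 19.18 ≈ 0.365 mm.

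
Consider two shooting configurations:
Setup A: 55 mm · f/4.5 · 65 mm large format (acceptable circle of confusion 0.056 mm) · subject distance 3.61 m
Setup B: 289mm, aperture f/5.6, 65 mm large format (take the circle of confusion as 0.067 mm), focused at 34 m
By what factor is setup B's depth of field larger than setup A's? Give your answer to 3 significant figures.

Setup A: H = 55²/(4.5×0.056) + 55 ≈ 12059.0 mm; DoF = Df − Dn = 5128.9 − 2785.2 ≈ 2343.7 mm.
Setup B: H = 289²/(5.6×0.067) + 289 ≈ 222892.9 mm; DoF = Df − Dn = 40068 − 29528 ≈ 10540 mm.
Ratio = 10540 / 2343.7 ≈ 4.50.

4.50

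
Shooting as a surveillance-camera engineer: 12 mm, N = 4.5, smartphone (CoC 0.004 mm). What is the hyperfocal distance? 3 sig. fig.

Hyperfocal distance H = f²/(N·c) + f = 12²/(4.5 × 0.004) + 12 = 144/0.018 + 12 ≈ 8012.0 mm ≈ 8.01 m.

8.01 m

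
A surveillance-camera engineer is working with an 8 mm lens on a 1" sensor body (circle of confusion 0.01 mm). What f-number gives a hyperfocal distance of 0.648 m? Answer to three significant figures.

f/10

Rearrange H = f²/(N·c) + f for N: N = f² / ((H − f)·c).
N = 8² / ((648 − 8) × 0.01) = 64 / 6.400 ≈ 10.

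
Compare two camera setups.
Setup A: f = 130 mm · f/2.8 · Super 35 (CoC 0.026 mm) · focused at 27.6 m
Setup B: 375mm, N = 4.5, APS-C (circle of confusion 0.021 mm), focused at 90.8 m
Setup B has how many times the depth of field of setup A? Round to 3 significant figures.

1.67

Setup A: H = 130²/(2.8×0.026) + 130 ≈ 232272.9 mm; DoF = Df − Dn = 31304.3 − 24679.6 ≈ 6624.7 mm.
Setup B: H = 375²/(4.5×0.021) + 375 ≈ 1488470.2 mm; DoF = Df − Dn = 96674 − 85599 ≈ 11075 mm.
Ratio = 11075 / 6624.7 ≈ 1.67.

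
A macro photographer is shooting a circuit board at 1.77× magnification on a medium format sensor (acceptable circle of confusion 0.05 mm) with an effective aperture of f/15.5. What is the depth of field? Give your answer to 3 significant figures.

At magnification m, DoF ≈ 2·N_eff·c/m² = 2 × 15.5 × 0.05 / 1.77² = 1.55 / 3.133 ≈ 0.495 mm.

0.495 mm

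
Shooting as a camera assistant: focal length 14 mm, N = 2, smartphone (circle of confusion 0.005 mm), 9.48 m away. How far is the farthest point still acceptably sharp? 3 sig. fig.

18.3 m

Hyperfocal distance H = f²/(N·c) + f = 14²/(2 × 0.005) + 14 = 196/0.01 + 14 ≈ 19614.0 mm ≈ 19.61 m.
Far limit Df = s·(H − f)/(H − s) = 9480 × (19614.0 − 14) / (19614.0 − 9480) = 9480 × 19600.0 / 10134.0 ≈ 18335 mm ≈ 18.3 m.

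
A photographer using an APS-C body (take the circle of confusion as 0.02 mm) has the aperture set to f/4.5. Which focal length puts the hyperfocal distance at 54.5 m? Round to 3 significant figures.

From H = f²/(N·c) + f, with f ≪ H: f ≈ √(H·N·c) = √(54500 × 4.5 × 0.02) = √4905.0 ≈ 70.04 mm.
The +f correction barely moves this — solving exactly, f² + N·c·f − N·c·H = 0 ⇒ f = (−N·c + √((N·c)² + 4·N·c·H))/2 = (−0.09 + √19620)/2 ≈ 69.991 mm, so f ≈ 70.0 mm.

70.0 mm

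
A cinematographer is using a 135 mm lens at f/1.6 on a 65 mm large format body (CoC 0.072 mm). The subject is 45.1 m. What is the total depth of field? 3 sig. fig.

Hyperfocal distance H = f²/(N·c) + f = 135²/(1.6 × 0.072) + 135 = 18225/0.1152 + 135 ≈ 158338.1 mm ≈ 158.3 m.
Near limit Dn = s·(H − f)/(H + s − 2f) = 45100 × (158338.1 − 135) / (158338.1 + 45100 − 2 × 135) = 45100 × 158203.1 / 203168.1 ≈ 35119 mm.
Far limit Df = s·(H − f)/(H − s) = 45100 × (158338.1 − 135) / (158338.1 − 45100) = 45100 × 158203.1 / 113238.1 ≈ 63008 mm.
Depth of field = Df − Dn = 63008 − 35119 ≈ 27889 mm ≈ 27.9 m.

27.9 m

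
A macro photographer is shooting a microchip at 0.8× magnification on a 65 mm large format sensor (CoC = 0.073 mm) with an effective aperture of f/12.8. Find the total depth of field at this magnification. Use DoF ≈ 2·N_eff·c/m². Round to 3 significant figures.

At magnification m, DoF ≈ 2·N_eff·c/m² = 2 × 12.8 × 0.073 / 0.8² = 1.869 / 0.64 ≈ 2.92 mm.

2.92 mm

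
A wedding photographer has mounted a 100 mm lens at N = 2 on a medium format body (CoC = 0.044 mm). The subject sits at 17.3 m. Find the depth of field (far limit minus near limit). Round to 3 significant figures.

Hyperfocal distance H = f²/(N·c) + f = 100²/(2 × 0.044) + 100 = 10000/0.088 + 100 ≈ 113736.4 mm ≈ 113.7 m.
Near limit Dn = s·(H − f)/(H + s − 2f) = 17300 × (113736.4 − 100) / (113736.4 + 17300 − 2 × 100) = 17300 × 113636.4 / 130836.4 ≈ 15025.7 mm.
Far limit Df = s·(H − f)/(H − s) = 17300 × (113736.4 − 100) / (113736.4 − 17300) = 17300 × 113636.4 / 96436.4 ≈ 20385.6 mm.
Depth of field = Df − Dn = 20385.6 − 15025.7 ≈ 5359.9 mm ≈ 5.36 m.

5.36 m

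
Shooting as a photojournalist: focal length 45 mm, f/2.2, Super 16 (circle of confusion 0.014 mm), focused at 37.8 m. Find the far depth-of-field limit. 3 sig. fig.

Hyperfocal distance H = f²/(N·c) + f = 45²/(2.2 × 0.014) + 45 = 2025/0.0308 + 45 ≈ 65791.8 mm ≈ 65.79 m.
Far limit Df = s·(H − f)/(H − s) = 37800 × (65791.8 − 45) / (65791.8 − 37800) = 37800 × 65746.8 / 27991.8 ≈ 88784 mm ≈ 88.8 m.

88.8 m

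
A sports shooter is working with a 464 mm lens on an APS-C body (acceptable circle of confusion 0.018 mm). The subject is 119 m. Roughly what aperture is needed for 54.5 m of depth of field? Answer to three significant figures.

Write h = H − f = f²/(N·c). The thin-lens limits are Dn = s·h/(h + (s−f)) and Df = s·h/(h − (s−f)), so DoF = Df − Dn = 2·s·(s−f)·h / (h² − (s−f)²).
That is a quadratic in h: DoF·h² − 2·s·(s−f)·h − DoF·(s−f)² = 0 ⇒ h = (s−f)·(s + √(s² + DoF²)) / DoF = 118536 × (119000 + √(119000² + 54500²)) / 54500 = 118536 × (119000 + 130886) / 54500 ≈ 543496 mm.
Then N = f²/(c·h) = 464² / (0.018 × 543496) = 215296 / 9782.9 ≈ 22.

f/22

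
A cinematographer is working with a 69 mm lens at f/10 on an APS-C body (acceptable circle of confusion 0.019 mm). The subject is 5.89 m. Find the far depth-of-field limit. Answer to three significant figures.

7.67 m

Hyperfocal distance H = f²/(N·c) + f = 69²/(10 × 0.019) + 69 = 4761/0.19 + 69 ≈ 25126.9 mm ≈ 25.13 m.
Far limit Df = s·(H − f)/(H − s) = 5890 × (25126.9 − 69) / (25126.9 − 5890) = 5890 × 25057.9 / 19236.9 ≈ 7672.3 mm ≈ 7.67 m.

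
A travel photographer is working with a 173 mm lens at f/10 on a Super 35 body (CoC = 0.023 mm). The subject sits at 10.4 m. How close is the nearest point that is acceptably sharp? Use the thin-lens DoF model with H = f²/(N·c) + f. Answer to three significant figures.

9.64 m

Hyperfocal distance H = f²/(N·c) + f = 173²/(10 × 0.023) + 173 = 29929/0.23 + 173 ≈ 130299.1 mm ≈ 130.3 m.
Near limit Dn = s·(H − f)/(H + s − 2f) = 10400 × (130299.1 − 173) / (130299.1 + 10400 − 2 × 173) = 10400 × 130126.1 / 140353.1 ≈ 9642.2 mm ≈ 9.64 m.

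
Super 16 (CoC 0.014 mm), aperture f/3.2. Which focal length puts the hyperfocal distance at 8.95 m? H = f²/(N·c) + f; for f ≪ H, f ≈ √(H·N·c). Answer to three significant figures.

20.0 mm

From H = f²/(N·c) + f, with f ≪ H: f ≈ √(H·N·c) = √(8950 × 3.2 × 0.014) = √400.96 ≈ 20.02 mm.
The +f correction barely moves this — solving exactly, f² + N·c·f − N·c·H = 0 ⇒ f = (−N·c + √((N·c)² + 4·N·c·H))/2 = (−0.0448 + √1603.8)/2 ≈ 20.002 mm, so f ≈ 20.0 mm.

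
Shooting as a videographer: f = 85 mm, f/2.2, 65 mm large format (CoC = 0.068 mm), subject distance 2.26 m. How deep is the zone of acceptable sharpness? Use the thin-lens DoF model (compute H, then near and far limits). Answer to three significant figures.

Hyperfocal distance H = f²/(N·c) + f = 85²/(2.2 × 0.068) + 85 = 7225/0.1496 + 85 ≈ 48380.5 mm ≈ 48.38 m.
Near limit Dn = s·(H − f)/(H + s − 2f) = 2260 × (48380.5 − 85) / (48380.5 + 2260 − 2 × 85) = 2260 × 48295.5 / 50470.5 ≈ 2162.61 mm.
Far limit Df = s·(H − f)/(H − s) = 2260 × (48380.5 − 85) / (48380.5 − 2260) = 2260 × 48295.5 / 46120.5 ≈ 2366.58 mm.
Depth of field = Df − Dn = 2366.58 − 2162.61 ≈ 203.97 mm.

204 mm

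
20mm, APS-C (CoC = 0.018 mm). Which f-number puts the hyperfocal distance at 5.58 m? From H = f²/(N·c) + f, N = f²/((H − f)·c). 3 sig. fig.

f/4

Rearrange H = f²/(N·c) + f for N: N = f² / ((H − f)·c).
N = 20² / ((5580 − 20) × 0.018) = 400 / 100.1 ≈ 4.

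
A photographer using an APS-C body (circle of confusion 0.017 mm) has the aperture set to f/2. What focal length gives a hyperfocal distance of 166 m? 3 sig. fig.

75.1 mm

From H = f²/(N·c) + f, with f ≪ H: f ≈ √(H·N·c) = √(166000 × 2 × 0.017) = √5644.0 ≈ 75.13 mm.
The +f correction barely moves this — solving exactly, f² + N·c·f − N·c·H = 0 ⇒ f = (−N·c + √((N·c)² + 4·N·c·H))/2 = (−0.034 + √22576)/2 ≈ 75.110 mm, so f ≈ 75.1 mm.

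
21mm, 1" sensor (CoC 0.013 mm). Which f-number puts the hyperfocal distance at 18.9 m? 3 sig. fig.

f/1.80

Rearrange H = f²/(N·c) + f for N: N = f² / ((H − f)·c).
N = 21² / ((18900 − 21) × 0.013) = 441 / 245.4 ≈ 1.80.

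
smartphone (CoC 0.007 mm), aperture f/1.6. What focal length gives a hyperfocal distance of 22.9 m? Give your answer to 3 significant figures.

From H = f²/(N·c) + f, with f ≪ H: f ≈ √(H·N·c) = √(22900 × 1.6 × 0.007) = √256.48 ≈ 16.01 mm.
The +f correction barely moves this — solving exactly, f² + N·c·f − N·c·H = 0 ⇒ f = (−N·c + √((N·c)² + 4·N·c·H))/2 = (−0.0112 + √1025.9)/2 ≈ 16.009 mm, so f ≈ 16.0 mm.

16.0 mm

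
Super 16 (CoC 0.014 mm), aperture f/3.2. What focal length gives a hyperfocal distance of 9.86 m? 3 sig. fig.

21.0 mm

From H = f²/(N·c) + f, with f ≪ H: f ≈ √(H·N·c) = √(9860 × 3.2 × 0.014) = √441.73 ≈ 21.02 mm.
The +f correction barely moves this — solving exactly, f² + N·c·f − N·c·H = 0 ⇒ f = (−N·c + √((N·c)² + 4·N·c·H))/2 = (−0.0448 + √1766.9)/2 ≈ 20.995 mm, so f ≈ 21.0 mm.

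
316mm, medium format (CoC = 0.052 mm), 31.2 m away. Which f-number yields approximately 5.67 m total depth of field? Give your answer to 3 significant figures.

Write h = H − f = f²/(N·c). The thin-lens limits are Dn = s·h/(h + (s−f)) and Df = s·h/(h − (s−f)), so DoF = Df − Dn = 2·s·(s−f)·h / (h² − (s−f)²).
That is a quadratic in h: DoF·h² − 2·s·(s−f)·h − DoF·(s−f)² = 0 ⇒ h = (s−f)·(s + √(s² + DoF²)) / DoF = 30884 × (31200 + √(31200² + 5670²)) / 5670 = 30884 × (31200 + 31711.0) / 5670 ≈ 342671 mm.
Then N = f²/(c·h) = 316² / (0.052 × 342671) = 99856 / 17819 ≈ 5.60.

f/5.60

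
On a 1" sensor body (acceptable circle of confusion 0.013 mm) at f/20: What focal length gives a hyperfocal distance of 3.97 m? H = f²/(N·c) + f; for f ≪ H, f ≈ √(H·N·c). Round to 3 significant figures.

32.0 mm

From H = f²/(N·c) + f, with f ≪ H: f ≈ √(H·N·c) = √(3970 × 20 × 0.013) = √1032.2 ≈ 32.13 mm.
Exact: f² + N·c·f − N·c·H = 0 ⇒ f = (−N·c + √((N·c)² + 4·N·c·H))/2 = (−0.26 + √4128.9)/2 ≈ 31.998 mm ≈ 32.0 mm.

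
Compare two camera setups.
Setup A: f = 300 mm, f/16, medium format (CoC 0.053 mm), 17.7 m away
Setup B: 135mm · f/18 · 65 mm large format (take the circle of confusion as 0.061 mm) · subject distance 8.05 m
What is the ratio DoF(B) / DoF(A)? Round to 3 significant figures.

Setup A: H = 300²/(16×0.053) + 300 ≈ 106432.1 mm; DoF = Df − Dn = 21170.9 − 15206.9 ≈ 5964.0 mm.
Setup B: H = 135²/(18×0.061) + 135 ≈ 16733.4 mm; DoF = Df − Dn = 15387.7 − 5450.8 ≈ 9936.9 mm.
Ratio = 9936.9 / 5964.0 ≈ 1.67.

1.67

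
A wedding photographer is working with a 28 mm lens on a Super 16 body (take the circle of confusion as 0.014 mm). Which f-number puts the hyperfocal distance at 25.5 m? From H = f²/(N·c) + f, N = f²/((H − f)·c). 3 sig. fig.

f/2.20

Rearrange H = f²/(N·c) + f for N: N = f² / ((H − f)·c).
N = 28² / ((25500 − 28) × 0.014) = 784 / 356.6 ≈ 2.20.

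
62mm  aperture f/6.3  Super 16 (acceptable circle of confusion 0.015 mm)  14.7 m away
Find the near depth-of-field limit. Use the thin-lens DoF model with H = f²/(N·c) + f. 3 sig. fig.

Hyperfocal distance H = f²/(N·c) + f = 62²/(6.3 × 0.015) + 62 = 3844/0.0945 + 62 ≈ 40739.2 mm ≈ 40.74 m.
Near limit Dn = s·(H − f)/(H + s − 2f) = 14700 × (40739.2 − 62) / (40739.2 + 14700 − 2 × 62) = 14700 × 40677.2 / 55315.2 ≈ 10810 mm ≈ 10.8 m.

10.8 m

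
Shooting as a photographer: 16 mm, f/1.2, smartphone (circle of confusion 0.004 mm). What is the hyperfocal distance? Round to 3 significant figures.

Hyperfocal distance H = f²/(N·c) + f = 16²/(1.2 × 0.004) + 16 = 256/0.0048 + 16 ≈ 53349.3 mm ≈ 53.3 m.

53.3 m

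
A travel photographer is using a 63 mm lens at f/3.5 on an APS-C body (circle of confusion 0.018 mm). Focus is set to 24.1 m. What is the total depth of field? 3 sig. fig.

Hyperfocal distance H = f²/(N·c) + f = 63²/(3.5 × 0.018) + 63 = 3969/0.063 + 63 ≈ 63063.0 mm ≈ 63.06 m.
Near limit Dn = s·(H − f)/(H + s − 2f) = 24100 × (63063.0 − 63) / (63063.0 + 24100 − 2 × 63) = 24100 × 63000.0 / 87037.0 ≈ 17444 mm.
Far limit Df = s·(H − f)/(H − s) = 24100 × (63063.0 − 63) / (63063.0 − 24100) = 24100 × 63000.0 / 38963.0 ≈ 38968 mm.
Depth of field = Df − Dn = 38968 − 17444 ≈ 21524 mm ≈ 21.5 m.

21.5 m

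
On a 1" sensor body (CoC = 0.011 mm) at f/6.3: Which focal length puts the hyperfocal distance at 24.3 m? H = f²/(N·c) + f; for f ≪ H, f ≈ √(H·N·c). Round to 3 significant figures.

From H = f²/(N·c) + f, with f ≪ H: f ≈ √(H·N·c) = √(24300 × 6.3 × 0.011) = √1684.0 ≈ 41.04 mm.
The +f correction barely moves this — solving exactly, f² + N·c·f − N·c·H = 0 ⇒ f = (−N·c + √((N·c)² + 4·N·c·H))/2 = (−0.0693 + √6736.0)/2 ≈ 41.002 mm, so f ≈ 41.0 mm.

41.0 mm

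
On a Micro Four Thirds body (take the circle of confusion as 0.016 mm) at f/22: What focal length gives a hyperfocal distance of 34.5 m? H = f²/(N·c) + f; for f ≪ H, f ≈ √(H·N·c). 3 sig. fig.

From H = f²/(N·c) + f, with f ≪ H: f ≈ √(H·N·c) = √(34500 × 22 × 0.016) = √12144 ≈ 110.2 mm.
The +f correction barely moves this — solving exactly, f² + N·c·f − N·c·H = 0 ⇒ f = (−N·c + √((N·c)² + 4·N·c·H))/2 = (−0.352 + √48576)/2 ≈ 110.02 mm, so f ≈ 110 mm.

110 mm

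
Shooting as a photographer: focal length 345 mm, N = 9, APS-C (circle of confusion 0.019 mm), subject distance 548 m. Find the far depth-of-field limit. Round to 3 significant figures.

Hyperfocal distance H = f²/(N·c) + f = 345²/(9 × 0.019) + 345 = 119025/0.171 + 345 ≈ 696397.6 mm ≈ 696.4 m.
Far limit Df = s·(H − f)/(H − s) = 548000 × (696397.6 − 345) / (696397.6 − 548000) = 548000 × 696052.6 / 148397.6 ≈ 2570370 mm ≈ 2570 m.

2570 m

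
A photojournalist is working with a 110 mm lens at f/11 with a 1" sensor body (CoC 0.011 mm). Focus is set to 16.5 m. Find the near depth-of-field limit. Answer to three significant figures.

Hyperfocal distance H = f²/(N·c) + f = 110²/(11 × 0.011) + 110 = 12100/0.121 + 110 ≈ 100110.0 mm ≈ 100.1 m.
Near limit Dn = s·(H − f)/(H + s − 2f) = 16500 × (100110.0 − 110) / (100110.0 + 16500 − 2 × 110) = 16500 × 100000.0 / 116390.0 ≈ 14176 mm ≈ 14.2 m.

14.2 m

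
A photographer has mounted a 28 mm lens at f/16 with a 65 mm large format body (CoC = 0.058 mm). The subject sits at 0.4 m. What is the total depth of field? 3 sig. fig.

437 mm

Hyperfocal distance H = f²/(N·c) + f = 28²/(16 × 0.058) + 28 = 784/0.928 + 28 ≈ 872.8 mm ≈ 0.873 m.
Near limit Dn = s·(H − f)/(H + s − 2f) = 400 × (872.8 − 28) / (872.8 + 400 − 2 × 28) = 400 × 844.8 / 1216.8 ≈ 277.71 mm.
Far limit Df = s·(H − f)/(H − s) = 400 × (872.8 − 28) / (872.8 − 400) = 400 × 844.8 / 472.8 ≈ 714.70 mm.
Depth of field = Df − Dn = 714.70 − 277.71 ≈ 436.99 mm.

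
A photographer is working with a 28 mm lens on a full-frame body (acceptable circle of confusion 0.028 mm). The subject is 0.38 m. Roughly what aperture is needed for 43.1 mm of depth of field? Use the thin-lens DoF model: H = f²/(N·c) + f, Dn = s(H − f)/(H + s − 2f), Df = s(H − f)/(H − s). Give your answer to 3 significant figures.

f/4.50

Write h = H − f = f²/(N·c). The thin-lens limits are Dn = s·h/(h + (s−f)) and Df = s·h/(h − (s−f)), so DoF = Df − Dn = 2·s·(s−f)·h / (h² − (s−f)²).
That is a quadratic in h: DoF·h² − 2·s·(s−f)·h − DoF·(s−f)² = 0 ⇒ h = (s−f)·(s + √(s² + DoF²)) / DoF = 352 × (380 + √(380² + 43.1²)) / 43.1 = 352 × (380 + 382.436) / 43.1 ≈ 6226.9 mm.
Then N = f²/(c·h) = 28² / (0.028 × 6226.9) = 784 / 174.35 ≈ 4.50.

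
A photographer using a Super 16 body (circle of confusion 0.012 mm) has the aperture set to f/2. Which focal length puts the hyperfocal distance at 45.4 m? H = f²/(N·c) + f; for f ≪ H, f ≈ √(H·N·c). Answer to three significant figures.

From H = f²/(N·c) + f, with f ≪ H: f ≈ √(H·N·c) = √(45400 × 2 × 0.012) = √1089.6 ≈ 33.01 mm.
The +f correction barely moves this — solving exactly, f² + N·c·f − N·c·H = 0 ⇒ f = (−N·c + √((N·c)² + 4·N·c·H))/2 = (−0.024 + √4358.4)/2 ≈ 32.997 mm, so f ≈ 33.0 mm.

33.0 mm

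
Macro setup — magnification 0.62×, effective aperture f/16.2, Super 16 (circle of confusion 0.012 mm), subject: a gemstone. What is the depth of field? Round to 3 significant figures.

1.01 mm

At magnification m, DoF ≈ 2·N_eff·c/m² = 2 × 16.2 × 0.012 / 0.62² = 0.3888 / 0.3844 ≈ 1.01 mm.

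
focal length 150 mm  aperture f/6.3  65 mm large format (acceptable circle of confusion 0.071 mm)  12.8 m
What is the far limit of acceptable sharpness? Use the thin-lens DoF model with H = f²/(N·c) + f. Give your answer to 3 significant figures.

Hyperfocal distance H = f²/(N·c) + f = 150²/(6.3 × 0.071) + 150 = 22500/0.4473 + 150 ≈ 50451.8 mm ≈ 50.45 m.
Far limit Df = s·(H − f)/(H − s) = 12800 × (50451.8 − 150) / (50451.8 − 12800) = 12800 × 50301.8 / 37651.8 ≈ 17100 mm ≈ 17.1 m.

17.1 m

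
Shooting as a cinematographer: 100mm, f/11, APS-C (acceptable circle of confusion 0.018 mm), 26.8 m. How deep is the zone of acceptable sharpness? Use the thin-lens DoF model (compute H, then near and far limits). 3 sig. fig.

39.3 m

Hyperfocal distance H = f²/(N·c) + f = 100²/(11 × 0.018) + 100 = 10000/0.198 + 100 ≈ 50605.1 mm ≈ 50.61 m.
Near limit Dn = s·(H − f)/(H + s − 2f) = 26800 × (50605.1 − 100) / (50605.1 + 26800 − 2 × 100) = 26800 × 50505.1 / 77205.1 ≈ 17532 mm.
Far limit Df = s·(H − f)/(H − s) = 26800 × (50605.1 − 100) / (50605.1 − 26800) = 26800 × 50505.1 / 23805.1 ≈ 56859 mm.
Depth of field = Df − Dn = 56859 − 17532 ≈ 39327 mm ≈ 39.3 m.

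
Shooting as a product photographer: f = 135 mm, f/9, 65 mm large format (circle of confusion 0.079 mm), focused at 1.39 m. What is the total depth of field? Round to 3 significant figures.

Hyperfocal distance H = f²/(N·c) + f = 135²/(9 × 0.079) + 135 = 18225/0.711 + 135 ≈ 25767.9 mm ≈ 25.77 m.
Near limit Dn = s·(H − f)/(H + s − 2f) = 1390 × (25767.9 − 135) / (25767.9 + 1390 − 2 × 135) = 1390 × 25632.9 / 26887.9 ≈ 1325.12 mm.
Far limit Df = s·(H − f)/(H − s) = 1390 × (25767.9 − 135) / (25767.9 − 1390) = 1390 × 25632.9 / 24377.9 ≈ 1461.56 mm.
Depth of field = Df − Dn = 1461.56 − 1325.12 ≈ 136.44 mm.

136 mm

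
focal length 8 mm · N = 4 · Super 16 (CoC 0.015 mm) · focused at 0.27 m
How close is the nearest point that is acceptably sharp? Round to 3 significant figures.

Hyperfocal distance H = f²/(N·c) + f = 8²/(4 × 0.015) + 8 = 64/0.06 + 8 ≈ 1074.7 mm ≈ 1.075 m.
Near limit Dn = s·(H − f)/(H + s − 2f) = 270 × (1074.7 − 8) / (1074.7 + 270 − 2 × 8) = 270 × 1066.7 / 1328.7 ≈ 216.76 mm.

217 mm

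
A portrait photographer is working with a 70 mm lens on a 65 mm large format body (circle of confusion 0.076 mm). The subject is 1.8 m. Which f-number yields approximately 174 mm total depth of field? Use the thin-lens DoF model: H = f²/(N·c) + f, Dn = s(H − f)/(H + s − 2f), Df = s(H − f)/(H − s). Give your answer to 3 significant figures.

f/1.80

Write h = H − f = f²/(N·c). The thin-lens limits are Dn = s·h/(h + (s−f)) and Df = s·h/(h − (s−f)), so DoF = Df − Dn = 2·s·(s−f)·h / (h² − (s−f)²).
That is a quadratic in h: DoF·h² − 2·s·(s−f)·h − DoF·(s−f)² = 0 ⇒ h = (s−f)·(s + √(s² + DoF²)) / DoF = 1730 × (1800 + √(1800² + 174²)) / 174 = 1730 × (1800 + 1808.39) / 174 ≈ 35877 mm.
Then N = f²/(c·h) = 70² / (0.076 × 35877) = 4900 / 2726.6 ≈ 1.80.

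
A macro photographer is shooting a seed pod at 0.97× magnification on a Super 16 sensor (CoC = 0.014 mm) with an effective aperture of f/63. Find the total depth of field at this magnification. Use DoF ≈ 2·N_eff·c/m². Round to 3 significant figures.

1.87 mm

At magnification m, DoF ≈ 2·N_eff·c/m² = 2 × 63 × 0.014 / 0.97² = 1.764 / 0.9409 ≈ 1.87 mm.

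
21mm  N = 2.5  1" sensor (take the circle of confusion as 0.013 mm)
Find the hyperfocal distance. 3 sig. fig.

13.6 m

Hyperfocal distance H = f²/(N·c) + f = 21²/(2.5 × 0.013) + 21 = 441/0.0325 + 21 ≈ 13590.2 mm ≈ 13.6 m.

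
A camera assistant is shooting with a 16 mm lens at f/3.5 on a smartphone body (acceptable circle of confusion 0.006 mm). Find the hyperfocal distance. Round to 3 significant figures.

12.2 m

Hyperfocal distance H = f²/(N·c) + f = 16²/(3.5 × 0.006) + 16 = 256/0.021 + 16 ≈ 12206.5 mm ≈ 12.2 m.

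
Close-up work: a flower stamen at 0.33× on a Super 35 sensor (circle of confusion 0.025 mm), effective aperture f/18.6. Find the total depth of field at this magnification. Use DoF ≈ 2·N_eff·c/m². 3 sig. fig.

8.54 mm

At magnification m, DoF ≈ 2·N_eff·c/m² = 2 × 18.6 × 0.025 / 0.33² = 0.93 / 0.1089 ≈ 8.54 mm.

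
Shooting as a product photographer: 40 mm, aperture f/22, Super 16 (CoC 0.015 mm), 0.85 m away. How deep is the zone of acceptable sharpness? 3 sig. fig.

Hyperfocal distance H = f²/(N·c) + f = 40²/(22 × 0.015) + 40 = 1600/0.33 + 40 ≈ 4888.5 mm ≈ 4.888 m.
Near limit Dn = s·(H − f)/(H + s − 2f) = 850 × (4888.5 − 40) / (4888.5 + 850 − 2 × 40) = 850 × 4848.5 / 5658.5 ≈ 728.32 mm.
Far limit Df = s·(H − f)/(H − s) = 850 × (4888.5 − 40) / (4888.5 − 850) = 850 × 4848.5 / 4038.5 ≈ 1020.48 mm.
Depth of field = Df − Dn = 1020.48 − 728.32 ≈ 292.16 mm.

292 mm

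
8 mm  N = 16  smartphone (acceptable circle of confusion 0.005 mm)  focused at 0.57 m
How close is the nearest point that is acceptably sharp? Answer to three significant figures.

335 mm

Hyperfocal distance H = f²/(N·c) + f = 8²/(16 × 0.005) + 8 = 64/0.08 + 8 ≈ 808.0 mm ≈ 0.808 m.
Near limit Dn = s·(H − f)/(H + s − 2f) = 570 × (808.0 − 8) / (808.0 + 570 − 2 × 8) = 570 × 800.0 / 1362.0 ≈ 334.80 mm.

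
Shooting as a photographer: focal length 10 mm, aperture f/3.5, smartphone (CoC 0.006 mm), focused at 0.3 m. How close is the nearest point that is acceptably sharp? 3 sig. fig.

283 mm

Hyperfocal distance H = f²/(N·c) + f = 10²/(3.5 × 0.006) + 10 = 100/0.021 + 10 ≈ 4771.9 mm ≈ 4.772 m.
Near limit Dn = s·(H − f)/(H + s − 2f) = 300 × (4771.9 − 10) / (4771.9 + 300 − 2 × 10) = 300 × 4761.9 / 5051.9 ≈ 282.78 mm.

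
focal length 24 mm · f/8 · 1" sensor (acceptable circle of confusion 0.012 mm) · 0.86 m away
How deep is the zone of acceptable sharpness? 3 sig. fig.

Hyperfocal distance H = f²/(N·c) + f = 24²/(8 × 0.012) + 24 = 576/0.096 + 24 ≈ 6024.0 mm ≈ 6.024 m.
Near limit Dn = s·(H − f)/(H + s − 2f) = 860 × (6024.0 − 24) / (6024.0 + 860 − 2 × 24) = 860 × 6000.0 / 6836.0 ≈ 754.83 mm.
Far limit Df = s·(H − f)/(H − s) = 860 × (6024.0 − 24) / (6024.0 − 860) = 860 × 6000.0 / 5164.0 ≈ 999.23 mm.
Depth of field = Df − Dn = 999.23 − 754.83 ≈ 244.40 mm.

244 mm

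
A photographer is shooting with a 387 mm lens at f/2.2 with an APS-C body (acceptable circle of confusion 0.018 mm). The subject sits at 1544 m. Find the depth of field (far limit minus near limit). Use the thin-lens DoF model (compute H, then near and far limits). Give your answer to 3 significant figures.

1510 m

Hyperfocal distance H = f²/(N·c) + f = 387²/(2.2 × 0.018) + 387 = 149769/0.0396 + 387 ≈ 3782432.5 mm ≈ 3782 m.
Near limit Dn = s·(H − f)/(H + s − 2f) = 1544000 × (3782432.5 − 387) / (3782432.5 + 1544000 − 2 × 387) = 1544000 × 3782045.5 / 5325658.5 ≈ 1096480 mm.
Far limit Df = s·(H − f)/(H − s) = 1544000 × (3782432.5 − 387) / (3782432.5 − 1544000) = 1544000 × 3782045.5 / 2238432.5 ≈ 2608735 mm.
Depth of field = Df − Dn = 2608735 − 1096480 ≈ 1512255 mm ≈ 1510 m.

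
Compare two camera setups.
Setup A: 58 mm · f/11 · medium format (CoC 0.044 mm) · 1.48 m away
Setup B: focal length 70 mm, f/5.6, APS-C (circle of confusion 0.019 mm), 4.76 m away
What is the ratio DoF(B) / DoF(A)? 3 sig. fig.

1.55

Setup A: H = 58²/(11×0.044) + 58 ≈ 7008.4 mm; DoF = Df − Dn = 1860.68 − 1228.63 ≈ 632.05 mm.
Setup B: H = 70²/(5.6×0.019) + 70 ≈ 46122.6 mm; DoF = Df − Dn = 5299.72 − 4320.05 ≈ 979.67 mm.
Ratio = 979.67 / 632.05 ≈ 1.55.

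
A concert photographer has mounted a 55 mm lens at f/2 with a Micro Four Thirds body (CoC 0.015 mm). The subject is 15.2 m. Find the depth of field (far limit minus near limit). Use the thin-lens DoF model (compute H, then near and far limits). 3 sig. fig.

4.67 m

Hyperfocal distance H = f²/(N·c) + f = 55²/(2 × 0.015) + 55 = 3025/0.03 + 55 ≈ 100888.3 mm ≈ 100.9 m.
Near limit Dn = s·(H − f)/(H + s − 2f) = 15200 × (100888.3 − 55) / (100888.3 + 15200 − 2 × 55) = 15200 × 100833.3 / 115978.3 ≈ 13215.1 mm.
Far limit Df = s·(H − f)/(H − s) = 15200 × (100888.3 − 55) / (100888.3 − 15200) = 15200 × 100833.3 / 85688.3 ≈ 17886.5 mm.
Depth of field = Df − Dn = 17886.5 − 13215.1 ≈ 4671.4 mm ≈ 4.67 m.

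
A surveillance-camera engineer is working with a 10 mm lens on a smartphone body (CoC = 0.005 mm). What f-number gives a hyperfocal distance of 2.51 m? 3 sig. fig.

Rearrange H = f²/(N·c) + f for N: N = f² / ((H − f)·c).
N = 10² / ((2510 − 10) × 0.005) = 100 / 12.50 ≈ 8.

f/8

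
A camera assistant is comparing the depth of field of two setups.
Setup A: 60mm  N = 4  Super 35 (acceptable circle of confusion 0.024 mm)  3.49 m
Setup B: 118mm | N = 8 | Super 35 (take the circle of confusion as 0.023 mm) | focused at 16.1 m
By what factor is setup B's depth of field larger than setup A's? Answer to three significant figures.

11.1

Setup A: H = 60²/(4×0.024) + 60 ≈ 37560.0 mm; DoF = Df − Dn = 3841.36 − 3197.53 ≈ 643.83 mm.
Setup B: H = 118²/(8×0.023) + 118 ≈ 75791.9 mm; DoF = Df − Dn = 20410.6 − 13292.7 ≈ 7117.9 mm.
Ratio = 7117.9 / 643.83 ≈ 11.1.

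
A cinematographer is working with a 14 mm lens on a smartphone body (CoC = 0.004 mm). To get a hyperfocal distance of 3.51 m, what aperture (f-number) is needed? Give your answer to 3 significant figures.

Rearrange H = f²/(N·c) + f for N: N = f² / ((H − f)·c).
N = 14² / ((3510 − 14) × 0.004) = 196 / 13.98 ≈ 14.

f/14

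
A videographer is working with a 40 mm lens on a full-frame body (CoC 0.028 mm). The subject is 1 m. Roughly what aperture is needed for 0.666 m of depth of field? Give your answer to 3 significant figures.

f/18

Write h = H − f = f²/(N·c). The thin-lens limits are Dn = s·h/(h + (s−f)) and Df = s·h/(h − (s−f)), so DoF = Df − Dn = 2·s·(s−f)·h / (h² − (s−f)²).
That is a quadratic in h: DoF·h² − 2·s·(s−f)·h − DoF·(s−f)² = 0 ⇒ h = (s−f)·(s + √(s² + DoF²)) / DoF = 960 × (1000 + √(1000² + 666²)) / 666 = 960 × (1000 + 1201.48) / 666 ≈ 3173.3 mm.
Then N = f²/(c·h) = 40² / (0.028 × 3173.3) = 1600 / 88.853 ≈ 18.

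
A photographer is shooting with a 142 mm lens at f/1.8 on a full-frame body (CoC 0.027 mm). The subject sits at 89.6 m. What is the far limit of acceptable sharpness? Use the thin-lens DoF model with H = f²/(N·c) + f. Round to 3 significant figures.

114 m

Hyperfocal distance H = f²/(N·c) + f = 142²/(1.8 × 0.027) + 142 = 20164/0.0486 + 142 ≈ 415039.1 mm ≈ 415.0 m.
Far limit Df = s·(H − f)/(H − s) = 89600 × (415039.1 − 142) / (415039.1 − 89600) = 89600 × 414897.1 / 325439.1 ≈ 114230 mm ≈ 114 m.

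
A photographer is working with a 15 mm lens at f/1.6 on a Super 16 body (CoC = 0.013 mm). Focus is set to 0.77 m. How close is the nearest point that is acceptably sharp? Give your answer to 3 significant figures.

Hyperfocal distance H = f²/(N·c) + f = 15²/(1.6 × 0.013) + 15 = 225/0.0208 + 15 ≈ 10832.3 mm ≈ 10.83 m.
Near limit Dn = s·(H − f)/(H + s − 2f) = 770 × (10832.3 − 15) / (10832.3 + 770 − 2 × 15) = 770 × 10817.3 / 11572.3 ≈ 719.76 mm ≈ 0.720 m.

0.720 m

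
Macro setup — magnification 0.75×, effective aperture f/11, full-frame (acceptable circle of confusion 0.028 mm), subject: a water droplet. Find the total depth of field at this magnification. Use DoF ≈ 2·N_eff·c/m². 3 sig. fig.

At magnification m, DoF ≈ 2·N_eff·c/m² = 2 × 11 × 0.028 / 0.75² = 0.616 / 0.5625 ≈ 1.1 mm.

1.10 mm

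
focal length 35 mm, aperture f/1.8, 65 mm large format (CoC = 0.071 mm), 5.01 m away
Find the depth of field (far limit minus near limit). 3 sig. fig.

Hyperfocal distance H = f²/(N·c) + f = 35²/(1.8 × 0.071) + 35 = 1225/0.1278 + 35 ≈ 9620.3 mm ≈ 9.620 m.
Near limit Dn = s·(H − f)/(H + s − 2f) = 5010 × (9620.3 − 35) / (9620.3 + 5010 − 2 × 35) = 5010 × 9585.3 / 14560.3 ≈ 3298.2 mm.
Far limit Df = s·(H − f)/(H − s) = 5010 × (9620.3 − 35) / (9620.3 − 5010) = 5010 × 9585.3 / 4610.3 ≈ 10416.3 mm.
Depth of field = Df − Dn = 10416.3 − 3298.2 ≈ 7118.1 mm ≈ 7.12 m.

7.12 m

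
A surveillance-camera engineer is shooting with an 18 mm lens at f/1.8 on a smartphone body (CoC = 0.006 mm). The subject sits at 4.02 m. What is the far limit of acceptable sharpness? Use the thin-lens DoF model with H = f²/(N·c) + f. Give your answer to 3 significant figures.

Hyperfocal distance H = f²/(N·c) + f = 18²/(1.8 × 0.006) + 18 = 324/0.0108 + 18 ≈ 30018.0 mm ≈ 30.02 m.
Far limit Df = s·(H − f)/(H − s) = 4020 × (30018.0 − 18) / (30018.0 − 4020) = 4020 × 30000.0 / 25998.0 ≈ 4638.8 mm ≈ 4.64 m.

4.64 m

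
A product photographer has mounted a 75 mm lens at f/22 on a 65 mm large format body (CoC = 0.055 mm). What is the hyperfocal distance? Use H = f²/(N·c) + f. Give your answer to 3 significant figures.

Hyperfocal distance H = f²/(N·c) + f = 75²/(22 × 0.055) + 75 = 5625/1.21 + 75 ≈ 4723.8 mm ≈ 4.72 m.

4.72 m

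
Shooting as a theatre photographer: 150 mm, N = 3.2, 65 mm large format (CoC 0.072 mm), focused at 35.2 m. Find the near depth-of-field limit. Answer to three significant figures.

25.9 m

Hyperfocal distance H = f²/(N·c) + f = 150²/(3.2 × 0.072) + 150 = 22500/0.2304 + 150 ≈ 97806.2 mm ≈ 97.81 m.
Near limit Dn = s·(H − f)/(H + s − 2f) = 35200 × (97806.2 − 150) / (97806.2 + 35200 − 2 × 150) = 35200 × 97656.2 / 132706.2 ≈ 25903 mm ≈ 25.9 m.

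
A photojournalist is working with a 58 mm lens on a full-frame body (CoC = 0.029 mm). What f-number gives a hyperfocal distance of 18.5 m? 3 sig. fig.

Rearrange H = f²/(N·c) + f for N: N = f² / ((H − f)·c).
N = 58² / ((18500 − 58) × 0.029) = 3364 / 534.8 ≈ 6.29.

f/6.29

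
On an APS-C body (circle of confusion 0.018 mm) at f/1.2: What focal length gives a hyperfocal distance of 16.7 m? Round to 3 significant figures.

From H = f²/(N·c) + f, with f ≪ H: f ≈ √(H·N·c) = √(16700 × 1.2 × 0.018) = √360.72 ≈ 18.99 mm.
The +f correction barely moves this — solving exactly, f² + N·c·f − N·c·H = 0 ⇒ f = (−N·c + √((N·c)² + 4·N·c·H))/2 = (−0.0216 + √1442.9)/2 ≈ 18.982 mm, so f ≈ 19.0 mm.

19.0 mm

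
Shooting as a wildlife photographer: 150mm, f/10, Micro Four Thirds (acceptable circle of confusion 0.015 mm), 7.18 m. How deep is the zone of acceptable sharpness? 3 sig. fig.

0.674 m

Hyperfocal distance H = f²/(N·c) + f = 150²/(10 × 0.015) + 150 = 22500/0.15 + 150 ≈ 150150.0 mm ≈ 150.2 m.
Near limit Dn = s·(H − f)/(H + s − 2f) = 7180 × (150150.0 − 150) / (150150.0 + 7180 − 2 × 150) = 7180 × 150000.0 / 157030.0 ≈ 6858.56 mm.
Far limit Df = s·(H − f)/(H − s) = 7180 × (150150.0 − 150) / (150150.0 − 7180) = 7180 × 150000.0 / 142970.0 ≈ 7533.05 mm.
Depth of field = Df − Dn = 7533.05 − 6858.56 ≈ 674.49 mm ≈ 0.674 m.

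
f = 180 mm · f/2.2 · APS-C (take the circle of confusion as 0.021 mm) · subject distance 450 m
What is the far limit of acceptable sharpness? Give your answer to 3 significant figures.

1250 m

Hyperfocal distance H = f²/(N·c) + f = 180²/(2.2 × 0.021) + 180 = 32400/0.0462 + 180 ≈ 701478.7 mm ≈ 701.5 m.
Far limit Df = s·(H − f)/(H − s) = 450000 × (701478.7 − 180) / (701478.7 − 450000) = 450000 × 701298.7 / 251478.7 ≈ 1254915 mm ≈ 1250 m.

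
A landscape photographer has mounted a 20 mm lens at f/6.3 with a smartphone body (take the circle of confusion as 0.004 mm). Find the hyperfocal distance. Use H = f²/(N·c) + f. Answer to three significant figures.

15.9 m

Hyperfocal distance H = f²/(N·c) + f = 20²/(6.3 × 0.004) + 20 = 400/0.0252 + 20 ≈ 15893.0 mm ≈ 15.9 m.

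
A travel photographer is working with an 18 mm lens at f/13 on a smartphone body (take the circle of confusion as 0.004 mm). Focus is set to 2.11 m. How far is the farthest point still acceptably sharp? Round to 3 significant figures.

3.18 m

Hyperfocal distance H = f²/(N·c) + f = 18²/(13 × 0.004) + 18 = 324/0.052 + 18 ≈ 6248.8 mm ≈ 6.249 m.
Far limit Df = s·(H − f)/(H − s) = 2110 × (6248.8 − 18) / (6248.8 − 2110) = 2110 × 6230.8 / 4138.8 ≈ 3176.5 mm ≈ 3.18 m.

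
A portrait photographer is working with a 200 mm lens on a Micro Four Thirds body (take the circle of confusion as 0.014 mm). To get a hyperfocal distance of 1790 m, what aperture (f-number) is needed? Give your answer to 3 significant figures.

f/1.60

Rearrange H = f²/(N·c) + f for N: N = f² / ((H − f)·c).
N = 200² / ((1790000 − 200) × 0.014) = 40000 / 25057 ≈ 1.60.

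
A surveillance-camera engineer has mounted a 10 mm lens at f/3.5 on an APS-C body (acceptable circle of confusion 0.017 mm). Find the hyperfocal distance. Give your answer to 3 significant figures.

1.69 m

Hyperfocal distance H = f²/(N·c) + f = 10²/(3.5 × 0.017) + 10 = 100/0.0595 + 10 ≈ 1690.7 mm ≈ 1.69 m.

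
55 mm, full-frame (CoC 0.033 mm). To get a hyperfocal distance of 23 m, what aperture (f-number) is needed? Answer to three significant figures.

f/4

Rearrange H = f²/(N·c) + f for N: N = f² / ((H − f)·c).
N = 55² / ((23000 − 55) × 0.033) = 3025 / 757.2 ≈ 4.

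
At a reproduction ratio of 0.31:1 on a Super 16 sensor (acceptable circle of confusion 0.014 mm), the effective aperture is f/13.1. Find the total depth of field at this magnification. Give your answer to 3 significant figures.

3.82 mm

At magnification m, DoF ≈ 2·N_eff·c/m² = 2 × 13.1 × 0.014 / 0.31² = 0.3668 / 0.0961 ≈ 3.82 mm.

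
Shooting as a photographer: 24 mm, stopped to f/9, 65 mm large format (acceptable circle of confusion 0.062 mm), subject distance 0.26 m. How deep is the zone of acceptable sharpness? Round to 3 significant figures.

125 mm

Hyperfocal distance H = f²/(N·c) + f = 24²/(9 × 0.062) + 24 = 576/0.558 + 24 ≈ 1056.3 mm ≈ 1.056 m.
Near limit Dn = s·(H − f)/(H + s − 2f) = 260 × (1056.3 − 24) / (1056.3 + 260 − 2 × 24) = 260 × 1032.3 / 1268.3 ≈ 211.62 mm.
Far limit Df = s·(H − f)/(H − s) = 260 × (1056.3 − 24) / (1056.3 − 260) = 260 × 1032.3 / 796.3 ≈ 337.06 mm.
Depth of field = Df − Dn = 337.06 − 211.62 ≈ 125.44 mm.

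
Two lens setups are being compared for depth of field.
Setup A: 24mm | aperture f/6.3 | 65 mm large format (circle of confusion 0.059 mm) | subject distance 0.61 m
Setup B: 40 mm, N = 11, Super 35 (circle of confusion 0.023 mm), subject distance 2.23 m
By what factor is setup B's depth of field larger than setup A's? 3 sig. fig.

3.26

Setup A: H = 24²/(6.3×0.059) + 24 ≈ 1573.6 mm; DoF = Df − Dn = 980.95 − 442.62 ≈ 538.33 mm.
Setup B: H = 40²/(11×0.023) + 40 ≈ 6364.1 mm; DoF = Df − Dn = 3411.3 − 1656.4 ≈ 1754.9 mm.
Ratio = 1754.9 / 538.33 ≈ 3.26.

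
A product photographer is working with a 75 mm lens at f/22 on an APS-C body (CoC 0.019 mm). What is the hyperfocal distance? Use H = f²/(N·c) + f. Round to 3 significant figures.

Hyperfocal distance H = f²/(N·c) + f = 75²/(22 × 0.019) + 75 = 5625/0.418 + 75 ≈ 13531.9 mm ≈ 13.5 m.

13.5 m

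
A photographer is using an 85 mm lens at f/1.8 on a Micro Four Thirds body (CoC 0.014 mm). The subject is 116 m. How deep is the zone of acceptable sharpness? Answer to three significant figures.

112 m

Hyperfocal distance H = f²/(N·c) + f = 85²/(1.8 × 0.014) + 85 = 7225/0.0252 + 85 ≈ 286791.3 mm ≈ 286.8 m.
Near limit Dn = s·(H − f)/(H + s − 2f) = 116000 × (286791.3 − 85) / (286791.3 + 116000 − 2 × 85) = 116000 × 286706.3 / 402621.3 ≈ 82604 mm.
Far limit Df = s·(H − f)/(H − s) = 116000 × (286791.3 − 85) / (286791.3 − 116000) = 116000 × 286706.3 / 170791.3 ≈ 194728 mm.
Depth of field = Df − Dn = 194728 − 82604 ≈ 112124 mm ≈ 112 m.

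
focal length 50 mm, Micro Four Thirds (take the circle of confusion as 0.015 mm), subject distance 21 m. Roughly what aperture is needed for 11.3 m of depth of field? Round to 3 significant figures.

Write h = H − f = f²/(N·c). The thin-lens limits are Dn = s·h/(h + (s−f)) and Df = s·h/(h − (s−f)), so DoF = Df − Dn = 2·s·(s−f)·h / (h² − (s−f)²).
That is a quadratic in h: DoF·h² − 2·s·(s−f)·h − DoF·(s−f)² = 0 ⇒ h = (s−f)·(s + √(s² + DoF²)) / DoF = 20950 × (21000 + √(21000² + 11300²)) / 11300 = 20950 × (21000 + 23847.2) / 11300 ≈ 83146 mm.
Then N = f²/(c·h) = 50² / (0.015 × 83146) = 2500 / 1247.2 ≈ 2.00.

f/2.00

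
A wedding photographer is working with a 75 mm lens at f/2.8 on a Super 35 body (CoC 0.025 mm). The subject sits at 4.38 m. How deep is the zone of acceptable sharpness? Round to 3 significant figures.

471 mm

Hyperfocal distance H = f²/(N·c) + f = 75²/(2.8 × 0.025) + 75 = 5625/0.07 + 75 ≈ 80432.1 mm ≈ 80.43 m.
Near limit Dn = s·(H − f)/(H + s − 2f) = 4380 × (80432.1 − 75) / (80432.1 + 4380 − 2 × 75) = 4380 × 80357.1 / 84662.1 ≈ 4157.28 mm.
Far limit Df = s·(H − f)/(H − s) = 4380 × (80432.1 − 75) / (80432.1 − 4380) = 4380 × 80357.1 / 76052.1 ≈ 4627.93 mm.
Depth of field = Df − Dn = 4627.93 − 4157.28 ≈ 470.65 mm.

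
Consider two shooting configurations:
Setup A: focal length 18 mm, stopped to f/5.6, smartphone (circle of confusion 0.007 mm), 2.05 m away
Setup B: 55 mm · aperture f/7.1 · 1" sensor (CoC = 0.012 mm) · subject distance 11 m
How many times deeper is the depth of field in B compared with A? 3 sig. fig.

6.99

Setup A: H = 18²/(5.6×0.007) + 18 ≈ 8283.3 mm; DoF = Df − Dn = 2718.3 − 1645.5 ≈ 1072.8 mm.
Setup B: H = 55²/(7.1×0.012) + 55 ≈ 35559.7 mm; DoF = Df − Dn = 15902.1 − 8408.1 ≈ 7494.0 mm.
Ratio = 7494.0 / 1072.8 ≈ 6.99.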